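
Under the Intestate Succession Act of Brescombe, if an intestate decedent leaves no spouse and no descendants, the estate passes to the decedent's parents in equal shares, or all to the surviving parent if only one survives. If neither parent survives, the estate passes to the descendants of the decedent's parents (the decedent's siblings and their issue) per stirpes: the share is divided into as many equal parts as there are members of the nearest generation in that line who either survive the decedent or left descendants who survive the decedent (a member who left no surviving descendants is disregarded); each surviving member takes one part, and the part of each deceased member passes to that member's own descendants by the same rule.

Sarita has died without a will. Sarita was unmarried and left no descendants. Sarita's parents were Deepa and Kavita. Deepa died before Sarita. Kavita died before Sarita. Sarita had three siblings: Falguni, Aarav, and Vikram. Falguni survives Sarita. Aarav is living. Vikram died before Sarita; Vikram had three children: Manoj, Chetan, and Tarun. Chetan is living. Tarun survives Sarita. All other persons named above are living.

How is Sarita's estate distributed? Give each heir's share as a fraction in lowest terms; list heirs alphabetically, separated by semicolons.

Aarav 1/3; Chetan 1/9; Falguni 1/3; Manoj 1/9; Tarun 1/9

Neither parent survives and there are no descendants, so the estate passes to Sarita's siblings and their issue per stirpes.
The estate is divided into 3 equal shares of 1/3 among Falguni, Aarav, Vikram.
Falguni is living and takes 1/3.
Aarav is living and takes 1/3.
Vikram predeceased; the 1/3 allotted to Vikram's branch passes to Vikram's issue by representation.
The 1/3 is divided into 3 equal shares of 1/9 among Manoj, Chetan, Tarun.
Manoj is living and takes 1/9.
Chetan is living and takes 1/9.
Tarun is living and takes 1/9.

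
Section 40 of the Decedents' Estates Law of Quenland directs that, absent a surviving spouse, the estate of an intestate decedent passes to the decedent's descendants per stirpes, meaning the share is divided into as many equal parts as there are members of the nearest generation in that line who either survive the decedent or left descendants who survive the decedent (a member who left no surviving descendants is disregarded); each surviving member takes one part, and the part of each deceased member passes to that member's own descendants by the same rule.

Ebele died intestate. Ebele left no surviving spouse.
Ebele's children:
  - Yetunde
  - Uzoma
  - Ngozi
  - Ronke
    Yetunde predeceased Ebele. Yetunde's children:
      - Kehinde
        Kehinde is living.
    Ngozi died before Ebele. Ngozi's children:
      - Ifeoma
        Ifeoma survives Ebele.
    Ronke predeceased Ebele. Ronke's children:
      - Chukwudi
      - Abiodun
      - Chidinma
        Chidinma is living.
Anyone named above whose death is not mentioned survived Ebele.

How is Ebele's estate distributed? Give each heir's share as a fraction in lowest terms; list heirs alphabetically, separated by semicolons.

There is no surviving spouse, so the entire estate passes to Ebele's descendants per stirpes.
The estate is divided into 4 equal shares of 1/4 among Yetunde, Uzoma, Ngozi, Ronke.
Yetunde predeceased; the 1/4 allotted to Yetunde's branch passes to Yetunde's issue by representation.
Kehinde is the sole taker at this level and receives the full 1/4.
Uzoma is living and takes 1/4.
Ngozi predeceased; the 1/4 allotted to Ngozi's branch passes to Ngozi's issue by representation.
Ifeoma is the sole taker at this level and receives the full 1/4.
Ronke predeceased; the 1/4 allotted to Ronke's branch passes to Ronke's issue by representation.
The 1/4 is divided into 3 equal shares of 1/12 among Chukwudi, Abiodun, Chidinma.
Chukwudi is living and takes 1/12.
Abiodun is living and takes 1/12.
Chidinma is living and takes 1/12.

Abiodun 1/12; Chidinma 1/12; Chukwudi 1/12; Ifeoma 1/4; Kehinde 1/4; Uzoma 1/4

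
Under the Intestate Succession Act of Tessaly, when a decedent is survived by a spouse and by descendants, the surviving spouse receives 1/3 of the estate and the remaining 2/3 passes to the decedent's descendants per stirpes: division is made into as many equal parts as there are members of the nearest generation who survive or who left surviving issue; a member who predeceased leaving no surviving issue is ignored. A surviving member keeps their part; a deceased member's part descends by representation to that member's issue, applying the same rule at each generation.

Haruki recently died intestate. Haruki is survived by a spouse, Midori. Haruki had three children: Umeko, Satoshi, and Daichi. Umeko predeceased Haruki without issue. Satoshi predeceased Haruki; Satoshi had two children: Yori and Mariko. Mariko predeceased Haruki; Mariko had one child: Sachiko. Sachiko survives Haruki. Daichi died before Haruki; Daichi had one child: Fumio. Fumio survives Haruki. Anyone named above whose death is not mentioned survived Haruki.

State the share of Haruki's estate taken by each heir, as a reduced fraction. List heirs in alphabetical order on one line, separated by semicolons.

Fumio 1/3; Midori 1/3; Sachiko 1/6; Yori 1/6

Midori, as surviving spouse, takes 1/3.
The remaining 2/3 passes to Haruki's descendants per stirpes.
Umeko left no surviving issue, so that branch lapses and is disregarded.
The 2/3 is divided into 2 equal shares of 1/3 among Satoshi, Daichi.
Satoshi predeceased; the 1/3 allotted to Satoshi's branch passes to Satoshi's issue by representation.
The 1/3 is divided into 2 equal shares of 1/6 among Yori, Mariko.
Yori is living and takes 1/6.
Mariko predeceased; the 1/6 allotted to Mariko's branch passes to Mariko's issue by representation.
Sachiko is the sole taker at this level and receives the full 1/6.
Daichi predeceased; the 1/3 allotted to Daichi's branch passes to Daichi's issue by representation.
Fumio is the sole taker at this level and receives the full 1/3.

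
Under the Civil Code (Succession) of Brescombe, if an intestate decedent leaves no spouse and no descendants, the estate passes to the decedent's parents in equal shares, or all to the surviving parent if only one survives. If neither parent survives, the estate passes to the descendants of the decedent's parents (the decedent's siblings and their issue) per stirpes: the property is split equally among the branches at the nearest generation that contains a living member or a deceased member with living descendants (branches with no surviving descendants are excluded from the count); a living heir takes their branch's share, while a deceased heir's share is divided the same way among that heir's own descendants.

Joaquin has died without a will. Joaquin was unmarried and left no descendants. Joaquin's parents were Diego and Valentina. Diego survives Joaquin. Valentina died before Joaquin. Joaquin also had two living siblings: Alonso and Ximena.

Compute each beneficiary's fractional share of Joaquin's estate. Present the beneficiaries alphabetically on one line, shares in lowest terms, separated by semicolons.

Only one parent, Diego, survives, so Diego takes the entire estate. The siblings take nothing because a surviving parent has priority.

Diego 1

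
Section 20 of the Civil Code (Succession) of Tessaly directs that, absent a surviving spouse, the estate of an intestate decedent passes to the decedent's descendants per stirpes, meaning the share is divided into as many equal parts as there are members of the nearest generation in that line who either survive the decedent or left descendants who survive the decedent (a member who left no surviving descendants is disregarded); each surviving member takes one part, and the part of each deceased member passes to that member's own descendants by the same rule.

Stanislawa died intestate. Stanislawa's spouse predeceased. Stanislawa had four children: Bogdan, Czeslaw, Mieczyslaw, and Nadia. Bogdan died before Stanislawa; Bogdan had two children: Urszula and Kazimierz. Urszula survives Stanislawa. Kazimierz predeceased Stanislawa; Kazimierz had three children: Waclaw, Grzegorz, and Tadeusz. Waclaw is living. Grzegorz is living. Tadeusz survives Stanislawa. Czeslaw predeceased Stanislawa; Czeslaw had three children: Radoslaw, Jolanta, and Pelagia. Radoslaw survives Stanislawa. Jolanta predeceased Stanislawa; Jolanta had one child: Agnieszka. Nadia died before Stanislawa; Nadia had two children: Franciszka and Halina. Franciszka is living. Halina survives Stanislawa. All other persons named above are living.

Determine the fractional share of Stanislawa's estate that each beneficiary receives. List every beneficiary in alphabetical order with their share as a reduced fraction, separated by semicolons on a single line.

Agnieszka 1/12; Franciszka 1/8; Grzegorz 1/24; Halina 1/8; Mieczyslaw 1/4; Pelagia 1/12; Radoslaw 1/12; Tadeusz 1/24; Urszula 1/8; Waclaw 1/24

There is no surviving spouse, so the entire estate passes to Stanislawa's descendants per stirpes.
The estate is divided into 4 equal shares of 1/4 among Bogdan, Czeslaw, Mieczyslaw, Nadia.
Bogdan predeceased; the 1/4 allotted to Bogdan's branch passes to Bogdan's issue by representation.
The 1/4 is divided into 2 equal shares of 1/8 among Urszula, Kazimierz.
Urszula is living and takes 1/8.
Kazimierz predeceased; the 1/8 allotted to Kazimierz's branch passes to Kazimierz's issue by representation.
The 1/8 is divided into 3 equal shares of 1/24 among Waclaw, Grzegorz, Tadeusz.
Waclaw is living and takes 1/24.
Grzegorz is living and takes 1/24.
Tadeusz is living and takes 1/24.
Czeslaw predeceased; the 1/4 allotted to Czeslaw's branch passes to Czeslaw's issue by representation.
The 1/4 is divided into 3 equal shares of 1/12 among Radoslaw, Jolanta, Pelagia.
Radoslaw is living and takes 1/12.
Jolanta predeceased; the 1/12 allotted to Jolanta's branch passes to Jolanta's issue by representation.
Agnieszka is the sole taker at this level and receives the full 1/12.
Pelagia is living and takes 1/12.
Mieczyslaw is living and takes 1/4.
Nadia predeceased; the 1/4 allotted to Nadia's branch passes to Nadia's issue by representation.
The 1/4 is divided into 2 equal shares of 1/8 among Franciszka, Halina.
Franciszka is living and takes 1/8.
Halina is living and takes 1/8.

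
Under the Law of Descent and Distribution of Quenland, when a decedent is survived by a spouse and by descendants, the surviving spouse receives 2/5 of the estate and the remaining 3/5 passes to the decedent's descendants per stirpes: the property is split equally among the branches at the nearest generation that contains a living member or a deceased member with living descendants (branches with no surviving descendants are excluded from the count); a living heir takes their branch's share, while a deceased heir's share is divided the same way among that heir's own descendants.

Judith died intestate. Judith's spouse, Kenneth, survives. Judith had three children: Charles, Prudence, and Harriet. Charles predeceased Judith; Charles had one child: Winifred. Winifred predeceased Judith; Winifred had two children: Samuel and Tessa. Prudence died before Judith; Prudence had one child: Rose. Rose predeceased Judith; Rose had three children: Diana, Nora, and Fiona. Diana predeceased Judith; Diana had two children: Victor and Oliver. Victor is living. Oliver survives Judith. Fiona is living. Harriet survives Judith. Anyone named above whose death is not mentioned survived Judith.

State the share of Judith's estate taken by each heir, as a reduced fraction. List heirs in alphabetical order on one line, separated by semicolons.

Fiona 1/15; Harriet 1/5; Kenneth 2/5; Nora 1/15; Oliver 1/30; Samuel 1/10; Tessa 1/10; Victor 1/30

Kenneth, as surviving spouse, takes 2/5.
The remaining 3/5 passes to Judith's descendants per stirpes.
The 3/5 is divided into 3 equal shares of 1/5 among Charles, Prudence, Harriet.
Charles predeceased; the 1/5 allotted to Charles's branch passes to Charles's issue by representation.
Winifred's line is the sole branch at this level, so the full 1/5 passes to Winifred's issue by representation.
The 1/5 is divided into 2 equal shares of 1/10 among Samuel, Tessa.
Samuel is living and takes 1/10.
Tessa is living and takes 1/10.
Prudence predeceased; the 1/5 allotted to Prudence's branch passes to Prudence's issue by representation.
Rose's line is the sole branch at this level, so the full 1/5 passes to Rose's issue by representation.
The 1/5 is divided into 3 equal shares of 1/15 among Diana, Nora, Fiona.
Diana predeceased; the 1/15 allotted to Diana's branch passes to Diana's issue by representation.
The 1/15 is divided into 2 equal shares of 1/30 among Victor, Oliver.
Victor is living and takes 1/30.
Oliver is living and takes 1/30.
Nora is living and takes 1/15.
Fiona is living and takes 1/15.
Harriet is living and takes 1/5.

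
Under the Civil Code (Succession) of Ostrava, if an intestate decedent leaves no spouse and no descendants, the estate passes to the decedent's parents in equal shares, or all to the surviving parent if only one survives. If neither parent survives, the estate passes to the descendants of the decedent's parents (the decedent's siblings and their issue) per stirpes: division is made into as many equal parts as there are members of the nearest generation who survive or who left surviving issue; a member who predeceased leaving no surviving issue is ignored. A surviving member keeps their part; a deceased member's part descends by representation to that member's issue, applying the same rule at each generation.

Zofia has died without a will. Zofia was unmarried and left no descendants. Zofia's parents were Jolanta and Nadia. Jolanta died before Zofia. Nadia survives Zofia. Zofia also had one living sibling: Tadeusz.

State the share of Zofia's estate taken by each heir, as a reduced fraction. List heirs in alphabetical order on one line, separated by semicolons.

Only one parent, Nadia, survives, so Nadia takes the entire estate. The siblings take nothing because a surviving parent has priority.

Nadia 1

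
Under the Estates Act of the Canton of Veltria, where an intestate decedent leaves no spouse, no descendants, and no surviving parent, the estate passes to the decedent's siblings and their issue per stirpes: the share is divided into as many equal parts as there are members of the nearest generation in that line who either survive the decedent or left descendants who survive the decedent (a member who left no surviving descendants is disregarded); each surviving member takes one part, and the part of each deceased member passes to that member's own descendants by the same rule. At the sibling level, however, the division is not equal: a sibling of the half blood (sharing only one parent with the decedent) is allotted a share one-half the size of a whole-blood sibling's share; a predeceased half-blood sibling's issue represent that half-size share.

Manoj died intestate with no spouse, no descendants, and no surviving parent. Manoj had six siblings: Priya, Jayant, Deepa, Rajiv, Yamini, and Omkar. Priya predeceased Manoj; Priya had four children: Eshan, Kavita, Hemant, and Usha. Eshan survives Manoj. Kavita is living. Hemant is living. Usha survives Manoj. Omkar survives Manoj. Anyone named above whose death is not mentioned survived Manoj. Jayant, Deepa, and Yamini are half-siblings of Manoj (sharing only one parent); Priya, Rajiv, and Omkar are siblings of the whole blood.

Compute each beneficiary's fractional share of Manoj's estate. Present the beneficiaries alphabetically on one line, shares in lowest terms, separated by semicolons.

Deepa 1/9; Eshan 1/18; Hemant 1/18; Jayant 1/9; Kavita 1/18; Omkar 2/9; Rajiv 2/9; Usha 1/18; Yamini 1/9

No spouse, descendants, or parent survives, so the estate passes to Manoj's siblings per stirpes.
Half-blood siblings count for one-half the weight of whole-blood siblings at the initial division.
Dividing 1 in proportion to weights (total weight 9/2): Priya (weight 1) → 2/9; Jayant (weight 1/2) → 1/9; Deepa (weight 1/2) → 1/9; Rajiv (weight 1) → 2/9; Yamini (weight 1/2) → 1/9; Omkar (weight 1) → 2/9.
Priya predeceased; the 2/9 allotted to Priya's branch passes to Priya's issue by representation.
The 2/9 is divided into 4 equal shares of 1/18 among Eshan, Kavita, Hemant, Usha.
Eshan is living and takes 1/18.
Kavita is living and takes 1/18.
Hemant is living and takes 1/18.
Usha is living and takes 1/18.
Jayant is living and takes 1/9.
Deepa is living and takes 1/9.
Rajiv is living and takes 2/9.
Yamini is living and takes 1/9.
Omkar is living and takes 2/9.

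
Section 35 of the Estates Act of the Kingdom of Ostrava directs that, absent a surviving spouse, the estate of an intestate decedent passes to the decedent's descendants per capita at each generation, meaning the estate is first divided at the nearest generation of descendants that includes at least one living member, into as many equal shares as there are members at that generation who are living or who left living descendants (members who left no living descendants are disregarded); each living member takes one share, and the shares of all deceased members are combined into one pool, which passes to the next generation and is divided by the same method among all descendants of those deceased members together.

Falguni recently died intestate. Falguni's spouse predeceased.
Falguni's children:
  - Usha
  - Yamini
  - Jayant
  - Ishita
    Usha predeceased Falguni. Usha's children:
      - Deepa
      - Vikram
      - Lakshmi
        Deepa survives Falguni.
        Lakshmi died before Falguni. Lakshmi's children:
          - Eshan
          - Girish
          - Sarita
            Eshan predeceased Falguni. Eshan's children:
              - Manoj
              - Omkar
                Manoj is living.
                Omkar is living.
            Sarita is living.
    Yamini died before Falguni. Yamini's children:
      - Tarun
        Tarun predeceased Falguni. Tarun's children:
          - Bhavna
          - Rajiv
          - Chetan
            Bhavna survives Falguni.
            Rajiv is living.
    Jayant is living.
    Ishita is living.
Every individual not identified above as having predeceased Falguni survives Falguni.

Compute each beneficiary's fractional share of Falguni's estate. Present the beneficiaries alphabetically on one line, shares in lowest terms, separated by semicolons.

There is no surviving spouse, so the entire estate passes to Falguni's descendants per capita at each generation.
At generation 1 (Usha, Yamini, Jayant, Ishita) there are 4 shares of (1)/4 = 1/4 each.
Living: Jayant and Ishita — each takes 1/4.
Deceased: Usha and Yamini. Their combined 1/2 is pooled and carried to generation 2.
At generation 2 (Deepa, Vikram, Lakshmi, Tarun) there are 4 shares of (1/2)/4 = 1/8 each.
Living: Deepa and Vikram — each takes 1/8.
Deceased: Lakshmi and Tarun. Their combined 1/4 is pooled and carried to generation 3.
At generation 3 (Eshan, Girish, Sarita, Bhavna, Rajiv, Chetan) there are 6 shares of (1/4)/6 = 1/24 each.
Living: Girish, Sarita, Bhavna, Rajiv, and Chetan — each takes 1/24.
Deceased: Eshan. That 1/24 share is carried to generation 4.
At generation 4 (Manoj, Omkar) there are 2 shares of (1/24)/2 = 1/48 each.
Living: Manoj and Omkar — each takes 1/48.

Bhavna 1/24; Chetan 1/24; Deepa 1/8; Girish 1/24; Ishita 1/4; Jayant 1/4; Manoj 1/48; Omkar 1/48; Rajiv 1/24; Sarita 1/24; Vikram 1/8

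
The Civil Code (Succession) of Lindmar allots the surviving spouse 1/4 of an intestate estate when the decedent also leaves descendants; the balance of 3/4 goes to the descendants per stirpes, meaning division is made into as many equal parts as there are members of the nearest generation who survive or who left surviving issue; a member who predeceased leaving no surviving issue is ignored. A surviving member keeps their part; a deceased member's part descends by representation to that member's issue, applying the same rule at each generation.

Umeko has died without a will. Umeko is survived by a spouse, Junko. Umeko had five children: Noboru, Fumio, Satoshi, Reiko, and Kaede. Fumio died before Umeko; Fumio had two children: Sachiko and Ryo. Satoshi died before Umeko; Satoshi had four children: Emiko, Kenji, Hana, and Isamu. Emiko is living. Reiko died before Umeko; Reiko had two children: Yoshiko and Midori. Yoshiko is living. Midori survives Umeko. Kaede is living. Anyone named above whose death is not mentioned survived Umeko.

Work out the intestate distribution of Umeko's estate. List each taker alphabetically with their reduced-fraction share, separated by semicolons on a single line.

Emiko 3/80; Hana 3/80; Isamu 3/80; Junko 1/4; Kaede 3/20; Kenji 3/80; Midori 3/40; Noboru 3/20; Ryo 3/40; Sachiko 3/40; Yoshiko 3/40

Junko, as surviving spouse, takes 1/4.
The remaining 3/4 passes to Umeko's descendants per stirpes.
The 3/4 is divided into 5 equal shares of 3/20 among Noboru, Fumio, Satoshi, Reiko, Kaede.
Noboru is living and takes 3/20.
Fumio predeceased; the 3/20 allotted to Fumio's branch passes to Fumio's issue by representation.
The 3/20 is divided into 2 equal shares of 3/40 among Sachiko, Ryo.
Sachiko is living and takes 3/40.
Ryo is living and takes 3/40.
Satoshi predeceased; the 3/20 allotted to Satoshi's branch passes to Satoshi's issue by representation.
The 3/20 is divided into 4 equal shares of 3/80 among Emiko, Kenji, Hana, Isamu.
Emiko is living and takes 3/80.
Kenji is living and takes 3/80.
Hana is living and takes 3/80.
Isamu is living and takes 3/80.
Reiko predeceased; the 3/20 allotted to Reiko's branch passes to Reiko's issue by representation.
The 3/20 is divided into 2 equal shares of 3/40 among Yoshiko, Midori.
Yoshiko is living and takes 3/40.
Midori is living and takes 3/40.
Kaede is living and takes 3/20.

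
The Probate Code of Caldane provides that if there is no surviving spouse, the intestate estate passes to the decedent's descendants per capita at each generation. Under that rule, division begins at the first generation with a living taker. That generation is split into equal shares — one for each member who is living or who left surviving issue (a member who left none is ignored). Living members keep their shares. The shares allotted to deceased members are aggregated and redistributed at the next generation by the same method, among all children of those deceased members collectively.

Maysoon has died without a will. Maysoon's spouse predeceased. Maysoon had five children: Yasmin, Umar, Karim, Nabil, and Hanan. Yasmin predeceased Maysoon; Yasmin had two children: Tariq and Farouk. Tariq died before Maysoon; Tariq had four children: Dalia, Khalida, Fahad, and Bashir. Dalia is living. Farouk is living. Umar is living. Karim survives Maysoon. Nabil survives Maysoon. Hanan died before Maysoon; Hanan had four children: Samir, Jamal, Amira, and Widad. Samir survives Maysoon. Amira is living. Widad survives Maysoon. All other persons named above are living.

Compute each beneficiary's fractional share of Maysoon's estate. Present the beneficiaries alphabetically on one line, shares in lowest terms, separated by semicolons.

There is no surviving spouse, so the entire estate passes to Maysoon's descendants per capita at each generation.
At generation 1 (Yasmin, Umar, Karim, Nabil, Hanan) there are 5 shares of (1)/5 = 1/5 each.
Living: Umar, Karim, and Nabil — each takes 1/5.
Deceased: Yasmin and Hanan. Their combined 2/5 is pooled and carried to generation 2.
At generation 2 (Tariq, Farouk, Samir, Jamal, Amira, Widad) there are 6 shares of (2/5)/6 = 1/15 each.
Living: Farouk, Samir, Jamal, Amira, and Widad — each takes 1/15.
Deceased: Tariq. That 1/15 share is carried to generation 3.
At generation 3 (Dalia, Khalida, Fahad, Bashir) there are 4 shares of (1/15)/4 = 1/60 each.
Living: Dalia, Khalida, Fahad, and Bashir — each takes 1/60.

Amira 1/15; Bashir 1/60; Dalia 1/60; Fahad 1/60; Farouk 1/15; Jamal 1/15; Karim 1/5; Khalida 1/60; Nabil 1/5; Samir 1/15; Umar 1/5; Widad 1/15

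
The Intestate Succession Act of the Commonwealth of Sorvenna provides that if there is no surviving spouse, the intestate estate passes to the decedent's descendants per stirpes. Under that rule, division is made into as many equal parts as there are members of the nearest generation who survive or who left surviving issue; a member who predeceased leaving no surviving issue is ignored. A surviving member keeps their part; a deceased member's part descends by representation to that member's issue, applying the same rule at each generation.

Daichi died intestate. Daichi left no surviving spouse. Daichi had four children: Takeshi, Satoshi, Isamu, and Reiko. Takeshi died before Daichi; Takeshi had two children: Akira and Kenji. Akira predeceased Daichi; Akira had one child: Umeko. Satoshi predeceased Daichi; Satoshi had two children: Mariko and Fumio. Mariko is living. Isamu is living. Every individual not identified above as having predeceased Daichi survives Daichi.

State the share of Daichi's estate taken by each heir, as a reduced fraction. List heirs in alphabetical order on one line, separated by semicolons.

Fumio 1/8; Isamu 1/4; Kenji 1/8; Mariko 1/8; Reiko 1/4; Umeko 1/8

There is no surviving spouse, so the entire estate passes to Daichi's descendants per stirpes.
The estate is divided into 4 equal shares of 1/4 among Takeshi, Satoshi, Isamu, Reiko.
Takeshi predeceased; the 1/4 allotted to Takeshi's branch passes to Takeshi's issue by representation.
The 1/4 is divided into 2 equal shares of 1/8 among Akira, Kenji.
Akira predeceased; the 1/8 allotted to Akira's branch passes to Akira's issue by representation.
Umeko is the sole taker at this level and receives the full 1/8.
Kenji is living and takes 1/8.
Satoshi predeceased; the 1/4 allotted to Satoshi's branch passes to Satoshi's issue by representation.
The 1/4 is divided into 2 equal shares of 1/8 among Mariko, Fumio.
Mariko is living and takes 1/8.
Fumio is living and takes 1/8.
Isamu is living and takes 1/4.
Reiko is living and takes 1/4.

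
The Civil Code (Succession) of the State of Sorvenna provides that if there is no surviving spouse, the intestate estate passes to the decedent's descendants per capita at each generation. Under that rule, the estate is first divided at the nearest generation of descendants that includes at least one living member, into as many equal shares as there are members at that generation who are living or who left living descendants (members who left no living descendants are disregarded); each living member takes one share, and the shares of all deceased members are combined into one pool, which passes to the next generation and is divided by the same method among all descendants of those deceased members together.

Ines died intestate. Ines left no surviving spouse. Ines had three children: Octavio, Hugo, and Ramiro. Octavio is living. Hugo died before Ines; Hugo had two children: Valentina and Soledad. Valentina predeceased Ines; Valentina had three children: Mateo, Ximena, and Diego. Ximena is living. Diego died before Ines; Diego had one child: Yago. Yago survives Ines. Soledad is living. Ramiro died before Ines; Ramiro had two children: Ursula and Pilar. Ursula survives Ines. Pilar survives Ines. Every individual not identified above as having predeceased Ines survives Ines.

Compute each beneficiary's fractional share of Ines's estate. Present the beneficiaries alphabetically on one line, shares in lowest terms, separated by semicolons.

There is no surviving spouse, so the entire estate passes to Ines's descendants per capita at each generation.
At generation 1 (Octavio, Hugo, Ramiro) there are 3 shares of (1)/3 = 1/3 each.
Living: Octavio — each takes 1/3.
Deceased: Hugo and Ramiro. Their combined 2/3 is pooled and carried to generation 2.
At generation 2 (Valentina, Soledad, Ursula, Pilar) there are 4 shares of (2/3)/4 = 1/6 each.
Living: Soledad, Ursula, and Pilar — each takes 1/6.
Deceased: Valentina. That 1/6 share is carried to generation 3.
At generation 3 (Mateo, Ximena, Diego) there are 3 shares of (1/6)/3 = 1/18 each.
Living: Mateo and Ximena — each takes 1/18.
Deceased: Diego. That 1/18 share is carried to generation 4.
At generation 4 (Yago) there are 1 shares of (1/18)/1 = 1/18 each.
Living: Yago — each takes 1/18.

Mateo 1/18; Octavio 1/3; Pilar 1/6; Soledad 1/6; Ursula 1/6; Ximena 1/18; Yago 1/18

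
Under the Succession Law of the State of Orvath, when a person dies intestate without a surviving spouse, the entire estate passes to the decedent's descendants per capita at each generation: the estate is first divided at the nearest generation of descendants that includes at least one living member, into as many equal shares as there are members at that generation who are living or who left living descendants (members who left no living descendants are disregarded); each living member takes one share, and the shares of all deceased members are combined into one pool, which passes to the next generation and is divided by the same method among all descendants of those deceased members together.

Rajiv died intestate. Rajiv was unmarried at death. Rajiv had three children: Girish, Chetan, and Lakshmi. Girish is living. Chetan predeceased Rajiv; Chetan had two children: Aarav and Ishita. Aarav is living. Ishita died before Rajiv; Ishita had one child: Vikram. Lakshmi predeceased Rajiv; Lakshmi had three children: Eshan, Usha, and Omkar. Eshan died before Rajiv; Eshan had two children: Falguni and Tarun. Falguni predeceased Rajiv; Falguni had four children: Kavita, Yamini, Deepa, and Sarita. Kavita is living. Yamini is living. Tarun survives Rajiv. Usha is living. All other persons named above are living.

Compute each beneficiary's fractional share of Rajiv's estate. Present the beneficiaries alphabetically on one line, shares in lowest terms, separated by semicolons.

There is no surviving spouse, so the entire estate passes to Rajiv's descendants per capita at each generation.
At generation 1 (Girish, Chetan, Lakshmi) there are 3 shares of (1)/3 = 1/3 each.
Living: Girish — each takes 1/3.
Deceased: Chetan and Lakshmi. Their combined 2/3 is pooled and carried to generation 2.
At generation 2 (Aarav, Ishita, Eshan, Usha, Omkar) there are 5 shares of (2/3)/5 = 2/15 each.
Living: Aarav, Usha, and Omkar — each takes 2/15.
Deceased: Ishita and Eshan. Their combined 4/15 is pooled and carried to generation 3.
At generation 3 (Vikram, Falguni, Tarun) there are 3 shares of (4/15)/3 = 4/45 each.
Living: Vikram and Tarun — each takes 4/45.
Deceased: Falguni. That 4/45 share is carried to generation 4.
At generation 4 (Kavita, Yamini, Deepa, Sarita) there are 4 shares of (4/45)/4 = 1/45 each.
Living: Kavita, Yamini, Deepa, and Sarita — each takes 1/45.

Aarav 2/15; Deepa 1/45; Girish 1/3; Kavita 1/45; Omkar 2/15; Sarita 1/45; Tarun 4/45; Usha 2/15; Vikram 4/45; Yamini 1/45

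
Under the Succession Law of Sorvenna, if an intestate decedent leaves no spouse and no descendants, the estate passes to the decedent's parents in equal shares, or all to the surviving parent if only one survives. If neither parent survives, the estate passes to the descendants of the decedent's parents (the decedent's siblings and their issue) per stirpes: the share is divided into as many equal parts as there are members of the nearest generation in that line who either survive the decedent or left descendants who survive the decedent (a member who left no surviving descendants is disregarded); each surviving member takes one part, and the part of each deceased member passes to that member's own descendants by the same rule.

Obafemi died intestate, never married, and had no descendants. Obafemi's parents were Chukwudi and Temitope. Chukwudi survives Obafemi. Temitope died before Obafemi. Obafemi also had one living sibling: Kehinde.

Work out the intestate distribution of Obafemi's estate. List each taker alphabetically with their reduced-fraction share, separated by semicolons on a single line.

Chukwudi 1

Only one parent, Chukwudi, survives, so Chukwudi takes the entire estate. The siblings take nothing because a surviving parent has priority.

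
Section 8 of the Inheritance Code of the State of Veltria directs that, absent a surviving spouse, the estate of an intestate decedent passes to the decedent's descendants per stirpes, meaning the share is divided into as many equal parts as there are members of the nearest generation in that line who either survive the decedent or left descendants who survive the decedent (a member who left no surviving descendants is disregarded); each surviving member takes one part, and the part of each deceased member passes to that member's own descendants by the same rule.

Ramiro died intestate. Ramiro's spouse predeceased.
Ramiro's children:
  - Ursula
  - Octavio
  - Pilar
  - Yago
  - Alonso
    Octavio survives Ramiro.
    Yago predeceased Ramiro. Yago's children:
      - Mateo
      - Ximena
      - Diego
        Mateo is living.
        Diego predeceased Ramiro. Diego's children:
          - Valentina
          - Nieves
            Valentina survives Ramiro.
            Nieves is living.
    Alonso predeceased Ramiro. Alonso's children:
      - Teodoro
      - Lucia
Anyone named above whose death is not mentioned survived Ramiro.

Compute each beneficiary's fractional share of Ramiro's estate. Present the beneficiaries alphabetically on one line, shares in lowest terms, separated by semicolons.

Lucia 1/10; Mateo 1/15; Nieves 1/30; Octavio 1/5; Pilar 1/5; Teodoro 1/10; Ursula 1/5; Valentina 1/30; Ximena 1/15

There is no surviving spouse, so the entire estate passes to Ramiro's descendants per stirpes.
The estate is divided into 5 equal shares of 1/5 among Ursula, Octavio, Pilar, Yago, Alonso.
Ursula is living and takes 1/5.
Octavio is living and takes 1/5.
Pilar is living and takes 1/5.
Yago predeceased; the 1/5 allotted to Yago's branch passes to Yago's issue by representation.
The 1/5 is divided into 3 equal shares of 1/15 among Mateo, Ximena, Diego.
Mateo is living and takes 1/15.
Ximena is living and takes 1/15.
Diego predeceased; the 1/15 allotted to Diego's branch passes to Diego's issue by representation.
The 1/15 is divided into 2 equal shares of 1/30 among Valentina, Nieves.
Valentina is living and takes 1/30.
Nieves is living and takes 1/30.
Alonso predeceased; the 1/5 allotted to Alonso's branch passes to Alonso's issue by representation.
The 1/5 is divided into 2 equal shares of 1/10 among Teodoro, Lucia.
Teodoro is living and takes 1/10.
Lucia is living and takes 1/10.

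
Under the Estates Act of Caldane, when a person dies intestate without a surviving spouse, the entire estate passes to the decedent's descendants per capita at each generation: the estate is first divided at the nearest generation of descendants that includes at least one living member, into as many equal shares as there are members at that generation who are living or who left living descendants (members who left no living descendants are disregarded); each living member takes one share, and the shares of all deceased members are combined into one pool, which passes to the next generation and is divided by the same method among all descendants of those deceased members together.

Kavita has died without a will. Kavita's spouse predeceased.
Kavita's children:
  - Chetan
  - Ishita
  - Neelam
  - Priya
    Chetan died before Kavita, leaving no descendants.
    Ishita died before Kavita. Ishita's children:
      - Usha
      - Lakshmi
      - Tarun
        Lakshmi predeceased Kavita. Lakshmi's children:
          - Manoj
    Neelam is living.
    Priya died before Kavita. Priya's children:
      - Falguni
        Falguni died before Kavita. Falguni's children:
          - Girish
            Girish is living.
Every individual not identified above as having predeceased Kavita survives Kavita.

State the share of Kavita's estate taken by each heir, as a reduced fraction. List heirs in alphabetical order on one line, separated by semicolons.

Girish 1/6; Manoj 1/6; Neelam 1/3; Tarun 1/6; Usha 1/6

There is no surviving spouse, so the entire estate passes to Kavita's descendants per capita at each generation.
At generation 1 (Ishita, Neelam, Priya) there are 3 shares of (1)/3 = 1/3 each.
Living: Neelam — each takes 1/3.
Deceased: Ishita and Priya. Their combined 2/3 is pooled and carried to generation 2.
At generation 2 (Usha, Lakshmi, Tarun, Falguni) there are 4 shares of (2/3)/4 = 1/6 each.
Living: Usha and Tarun — each takes 1/6.
Deceased: Lakshmi and Falguni. Their combined 1/3 is pooled and carried to generation 3.
At generation 3 (Manoj, Girish) there are 2 shares of (1/3)/2 = 1/6 each.
Living: Manoj and Girish — each takes 1/6.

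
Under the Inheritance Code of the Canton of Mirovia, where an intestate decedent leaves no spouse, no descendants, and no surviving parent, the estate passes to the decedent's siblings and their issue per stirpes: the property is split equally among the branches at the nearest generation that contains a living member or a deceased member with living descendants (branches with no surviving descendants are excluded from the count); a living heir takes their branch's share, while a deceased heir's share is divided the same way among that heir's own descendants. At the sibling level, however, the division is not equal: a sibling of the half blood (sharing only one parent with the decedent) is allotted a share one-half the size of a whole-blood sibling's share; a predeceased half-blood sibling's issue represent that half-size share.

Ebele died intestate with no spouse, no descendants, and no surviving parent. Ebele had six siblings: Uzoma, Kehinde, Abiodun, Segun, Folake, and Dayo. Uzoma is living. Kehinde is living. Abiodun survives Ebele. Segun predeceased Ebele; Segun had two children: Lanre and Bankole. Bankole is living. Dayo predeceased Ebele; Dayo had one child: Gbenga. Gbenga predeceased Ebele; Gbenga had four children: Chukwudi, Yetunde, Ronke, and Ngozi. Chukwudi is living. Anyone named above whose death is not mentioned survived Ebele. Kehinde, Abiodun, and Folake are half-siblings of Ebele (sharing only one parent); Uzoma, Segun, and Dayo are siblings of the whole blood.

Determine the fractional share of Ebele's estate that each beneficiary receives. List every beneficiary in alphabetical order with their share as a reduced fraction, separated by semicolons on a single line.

No spouse, descendants, or parent survives, so the estate passes to Ebele's siblings per stirpes.
Half-blood siblings count for one-half the weight of whole-blood siblings at the initial division.
Dividing 1 in proportion to weights (total weight 9/2): Uzoma (weight 1) → 2/9; Kehinde (weight 1/2) → 1/9; Abiodun (weight 1/2) → 1/9; Segun (weight 1) → 2/9; Folake (weight 1/2) → 1/9; Dayo (weight 1) → 2/9.
Uzoma is living and takes 2/9.
Kehinde is living and takes 1/9.
Abiodun is living and takes 1/9.
Segun predeceased; the 2/9 allotted to Segun's branch passes to Segun's issue by representation.
The 2/9 is divided into 2 equal shares of 1/9 among Lanre, Bankole.
Lanre is living and takes 1/9.
Bankole is living and takes 1/9.
Folake is living and takes 1/9.
Dayo predeceased; the 2/9 allotted to Dayo's branch passes to Dayo's issue by representation.
Gbenga's line is the sole branch at this level, so the full 2/9 passes to Gbenga's issue by representation.
The 2/9 is divided into 4 equal shares of 1/18 among Chukwudi, Yetunde, Ronke, Ngozi.
Chukwudi is living and takes 1/18.
Yetunde is living and takes 1/18.
Ronke is living and takes 1/18.
Ngozi is living and takes 1/18.

Abiodun 1/9; Bankole 1/9; Chukwudi 1/18; Folake 1/9; Kehinde 1/9; Lanre 1/9; Ngozi 1/18; Ronke 1/18; Uzoma 2/9; Yetunde 1/18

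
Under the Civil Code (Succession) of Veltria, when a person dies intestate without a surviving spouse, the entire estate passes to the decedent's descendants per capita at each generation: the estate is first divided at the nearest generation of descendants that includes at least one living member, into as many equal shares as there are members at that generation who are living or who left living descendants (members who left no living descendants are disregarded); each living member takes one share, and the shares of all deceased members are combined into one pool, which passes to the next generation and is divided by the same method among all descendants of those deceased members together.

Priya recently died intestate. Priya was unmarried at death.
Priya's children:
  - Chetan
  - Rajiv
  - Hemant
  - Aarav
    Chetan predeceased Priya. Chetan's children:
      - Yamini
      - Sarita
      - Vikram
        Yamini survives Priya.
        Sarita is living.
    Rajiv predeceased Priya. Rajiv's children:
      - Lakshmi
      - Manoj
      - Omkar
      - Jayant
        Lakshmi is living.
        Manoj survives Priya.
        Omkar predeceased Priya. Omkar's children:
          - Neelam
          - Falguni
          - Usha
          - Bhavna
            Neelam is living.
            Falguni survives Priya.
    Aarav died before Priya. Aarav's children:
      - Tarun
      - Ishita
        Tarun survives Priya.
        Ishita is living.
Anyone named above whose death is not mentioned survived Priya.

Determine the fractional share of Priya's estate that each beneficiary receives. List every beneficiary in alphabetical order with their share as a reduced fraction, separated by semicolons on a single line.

There is no surviving spouse, so the entire estate passes to Priya's descendants per capita at each generation.
At generation 1 (Chetan, Rajiv, Hemant, Aarav) there are 4 shares of (1)/4 = 1/4 each.
Living: Hemant — each takes 1/4.
Deceased: Chetan, Rajiv, and Aarav. Their combined 3/4 is pooled and carried to generation 2.
At generation 2 (Yamini, Sarita, Vikram, Lakshmi, Manoj, Omkar, Jayant, Tarun, Ishita) there are 9 shares of (3/4)/9 = 1/12 each.
Living: Yamini, Sarita, Vikram, Lakshmi, Manoj, Jayant, Tarun, and Ishita — each takes 1/12.
Deceased: Omkar. That 1/12 share is carried to generation 3.
At generation 3 (Neelam, Falguni, Usha, Bhavna) there are 4 shares of (1/12)/4 = 1/48 each.
Living: Neelam, Falguni, Usha, and Bhavna — each takes 1/48.

Bhavna 1/48; Falguni 1/48; Hemant 1/4; Ishita 1/12; Jayant 1/12; Lakshmi 1/12; Manoj 1/12; Neelam 1/48; Sarita 1/12; Tarun 1/12; Usha 1/48; Vikram 1/12; Yamini 1/12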